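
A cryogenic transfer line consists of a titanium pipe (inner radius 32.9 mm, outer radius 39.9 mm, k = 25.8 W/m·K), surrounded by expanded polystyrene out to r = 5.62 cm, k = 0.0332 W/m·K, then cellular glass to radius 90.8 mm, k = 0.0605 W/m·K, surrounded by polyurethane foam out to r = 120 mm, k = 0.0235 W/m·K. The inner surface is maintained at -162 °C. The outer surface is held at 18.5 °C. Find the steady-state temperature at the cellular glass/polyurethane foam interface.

T = -52.6 °C

Treat each layer as a resistance in series:
  R'_titanium = ln(0.0399/0.0329)/(2πk) = 0.1929/(2π·25.8) = 0.001190 m·K/W
  R'_expanded polystyrene = ln(0.0562/0.0399)/(2πk) = 0.3425/(2π·0.0332) = 1.642 m·K/W
  R'_cellular glass = ln(0.0908/0.0562)/(2πk) = 0.4797/(2π·0.0605) = 1.262 m·K/W
  R'_polyurethane foam = ln(0.120/0.0908)/(2πk) = 0.2788/(2π·0.0235) = 1.888 m·K/W
ΣR = 0.001190 + 1.642 + 1.262 + 1.888 = 4.793 m·K/W
Q' = ΔT/ΣR = (-162 °C − 18.5 °C)/4.793 = -37.66 W/m
From the inner boundary to the cellular glass/polyurethane foam interface, ΣR_partial = 2.905 m·K/W.
T_interface = T_in − Q'·ΣR_partial = -162 °C − (-37.66)(2.905) = -52.6 °C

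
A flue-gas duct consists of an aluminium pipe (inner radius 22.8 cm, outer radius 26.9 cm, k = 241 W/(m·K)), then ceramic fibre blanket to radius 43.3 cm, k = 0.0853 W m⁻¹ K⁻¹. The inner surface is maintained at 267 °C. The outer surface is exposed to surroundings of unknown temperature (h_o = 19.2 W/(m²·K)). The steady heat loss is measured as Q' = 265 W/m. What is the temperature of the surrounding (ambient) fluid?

T_out = 26.5 °C

Sum the resistances:
  R'_aluminium = ln(0.269/0.228)/(2πk) = 0.1654/(2π·241) = 1.092×10^-4 m·K/W
  R'_ceramic fibre blanket = ln(0.433/0.269)/(2πk) = 0.4760/(2π·0.0853) = 0.8882 m·K/W
  R'_conv,out = 1/(2πr h) = 1/(2π·0.433·19.2) = 0.01914 m·K/W
ΣR = 0.9074 m·K/W
ΔT = Q'·ΣR = 265 × 0.9074 = 240.5 K
Heat flows outward, so T_out = T_in − ΔT = 267 − 240.5 = 26.5 °C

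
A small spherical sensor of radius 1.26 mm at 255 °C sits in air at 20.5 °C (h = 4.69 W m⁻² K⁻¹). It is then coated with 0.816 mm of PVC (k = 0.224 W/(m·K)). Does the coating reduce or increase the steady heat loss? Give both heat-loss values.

Critical radius for a sphere: r_cr = 2k/h = 0.0955 m = 9.55 cm.
Outer radius after coating: r₂ = 0.00126 + 8.16×10^-4 = 0.002076 m.
Since r₁ < r_cr and r₂ ≤ r_cr, the coating moves toward the maximum at r_cr — heat loss rises.
Bare: R = 1/(4πr₁²h) = 10690 K/W; Q = 234.5/10690 = 0.0219 W.
Coated: R = R_cond + R_conv = 4048 K/W; Q = 234.5/4048 = 0.0579 W.

increases: 0.0219 → 0.0579 W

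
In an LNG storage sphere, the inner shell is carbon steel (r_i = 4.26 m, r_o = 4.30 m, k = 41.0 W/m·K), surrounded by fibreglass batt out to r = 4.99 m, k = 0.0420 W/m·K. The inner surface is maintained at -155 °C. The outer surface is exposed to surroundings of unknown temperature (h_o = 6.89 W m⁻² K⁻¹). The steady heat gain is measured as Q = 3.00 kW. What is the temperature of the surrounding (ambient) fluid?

T_out = 29.2 °C

Series resistances:
  R_carbon steel = (1/4.26 − 1/4.30)/(4πk) = 0.002184/(4π·41.0) = 4.238×10^-6 K/W
  R_fibreglass batt = (1/4.30 − 1/4.99)/(4πk) = 0.03216/(4π·0.0420) = 0.06093 K/W
  R_conv,out = 1/(4πr²h) = 1/(4π·4.99²·6.89) = 4.638×10^-4 K/W
ΣR = 0.06140 K/W
ΔT = Q·ΣR = 3000 × 0.06140 = 184.2 K
Heat flows inward, so T_out = T_in + ΔT = -155 + 184.2 = 29.2 °C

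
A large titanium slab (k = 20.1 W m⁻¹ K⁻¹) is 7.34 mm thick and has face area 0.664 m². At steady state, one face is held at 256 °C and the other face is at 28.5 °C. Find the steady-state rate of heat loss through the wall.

Q = kA·ΔT/L = 20.1 × 0.664 × |256 °C − 28.5 °C| / 0.00734 = 4.14×10^5 W

Q = 4.14×10^5 W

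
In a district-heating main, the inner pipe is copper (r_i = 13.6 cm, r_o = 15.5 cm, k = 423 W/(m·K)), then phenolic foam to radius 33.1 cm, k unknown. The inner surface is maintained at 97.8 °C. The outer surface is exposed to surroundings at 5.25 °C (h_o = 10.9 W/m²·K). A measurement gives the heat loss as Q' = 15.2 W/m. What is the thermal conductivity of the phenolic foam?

k = 0.0200 W/m·K

ΣR = ΔT/Q' = |97.8 − 5.25|/15.2 = 6.089 m·K/W
Known resistances:
  R'_copper = ln(0.155/0.136)/(2πk) = 0.1308/(2π·423) = 4.920×10^-5 m·K/W
  R'_conv,out = 1/(2πr h) = 1/(2π·0.331·10.9) = 0.04411 m·K/W
R_phenolic foam = ΣR − ΣR_known = 6.089 − 0.04416 = 6.045 m·K/W
ln(r₂/r₁)/(2πk) = 6.045 ⇒ k = 0.7587/(2π·6.045) = 0.0200 W/m·K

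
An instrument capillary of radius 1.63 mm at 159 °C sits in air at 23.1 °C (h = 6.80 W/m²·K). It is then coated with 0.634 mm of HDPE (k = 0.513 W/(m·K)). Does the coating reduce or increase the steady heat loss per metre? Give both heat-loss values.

increases: 9.46 → 13.0 W/m

Critical radius for a cylinder: r_cr = k/h = 0.0754 m = 7.54 cm.
Outer radius after coating: r₂ = 0.00163 + 6.34×10^-4 = 0.002264 m.
Since r₁ < r_cr and r₂ ≤ r_cr, the coating moves toward the maximum at r_cr — heat loss rises.
Bare: R = 1/(2πr₁h) = 14.36 m·K/W; Q = 135.9/14.36 = 9.46 W/m.
Coated: R = R_cond + R_conv = 10.44 m·K/W; Q = 135.9/10.44 = 13.0 W/m.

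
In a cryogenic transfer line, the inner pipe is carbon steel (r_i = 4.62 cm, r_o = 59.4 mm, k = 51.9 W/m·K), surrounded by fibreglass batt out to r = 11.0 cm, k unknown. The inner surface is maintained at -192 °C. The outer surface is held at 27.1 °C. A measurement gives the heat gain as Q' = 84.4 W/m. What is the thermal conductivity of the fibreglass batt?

k = 0.0378 W/m·K

ΣR = ΔT/Q' = |-192 − 27.1|/84.4 = 2.596 m·K/W
Known resistances:
  R'_carbon steel = ln(0.0594/0.0462)/(2πk) = 0.2513/(2π·51.9) = 7.707×10^-4 m·K/W
R_fibreglass batt = ΣR − ΣR_known = 2.596 − 7.707×10^-4 = 2.595 m·K/W
ln(r₂/r₁)/(2πk) = 2.595 ⇒ k = 0.6162/(2π·2.595) = 0.0378 W/m·K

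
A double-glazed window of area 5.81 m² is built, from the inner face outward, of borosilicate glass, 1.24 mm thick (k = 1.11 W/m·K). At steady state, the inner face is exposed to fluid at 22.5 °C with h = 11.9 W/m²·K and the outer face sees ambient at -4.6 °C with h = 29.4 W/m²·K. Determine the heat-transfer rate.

Resistance network (inner→outer):
  R_conv,in = 1/(hA) = 1/(11.9·5.81) = 0.01446 K/W
  R_borosilicate glass = L/(kA) = 0.00124/(1.11·5.81) = 1.923×10^-4 K/W
  R_conv,out = 1/(hA) = 1/(29.4·5.81) = 0.005854 K/W
ΣR = 0.01446 + 1.923×10^-4 + 0.005854 = 0.02051 K/W
Q = ΔT/ΣR = (22.5 °C − -4.6 °C)/0.02051 = 1320 W

Q = 1320 W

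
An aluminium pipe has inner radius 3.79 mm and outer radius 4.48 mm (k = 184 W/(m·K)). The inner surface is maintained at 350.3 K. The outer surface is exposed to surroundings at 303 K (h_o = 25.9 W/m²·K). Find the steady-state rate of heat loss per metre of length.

Q' = 34.5 W/m

Treat each layer as a resistance in series:
  R'_aluminium = ln(0.00448/0.00379)/(2πk) = 0.1673/(2π·184) = 1.447×10^-4 m·K/W
  R'_conv,out = 1/(2πr h) = 1/(2π·0.00448·25.9) = 1.372 m·K/W
ΣR = 1.447×10^-4 + 1.372 = 1.372 m·K/W
Q' = ΔT/ΣR = (350.3 K − 303 K)/1.372 = 34.5 W/m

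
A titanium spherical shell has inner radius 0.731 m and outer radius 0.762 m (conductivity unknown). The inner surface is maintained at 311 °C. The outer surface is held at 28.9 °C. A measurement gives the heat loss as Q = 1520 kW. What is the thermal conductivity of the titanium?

ΣR = ΔT/Q = |311 − 28.9|/1.52×10^6 = 1.856×10^-4 K/W
(1/r₁−1/r₂)/(4πk) = 1.856×10^-4 ⇒ k = 0.05565/(4π·1.856×10^-4) = 23.9 W/m·K

k = 23.9 W/m·K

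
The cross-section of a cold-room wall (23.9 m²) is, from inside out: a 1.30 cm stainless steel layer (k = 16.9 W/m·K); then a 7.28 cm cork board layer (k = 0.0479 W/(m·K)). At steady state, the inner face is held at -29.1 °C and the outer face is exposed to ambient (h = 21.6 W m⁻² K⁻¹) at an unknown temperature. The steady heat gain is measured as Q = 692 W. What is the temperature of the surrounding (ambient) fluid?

Sum the resistances:
  R_stainless steel = L/(kA) = 0.0130/(16.9·23.9) = 3.219×10^-5 K/W
  R_cork board = L/(kA) = 0.0728/(0.0479·23.9) = 0.06359 K/W
  R_conv,out = 1/(hA) = 1/(21.6·23.9) = 0.001937 K/W
ΣR = 0.06556 K/W
ΔT = Q·ΣR = 692 × 0.06556 = 45.37 K
Heat flows inward, so T_out = T_in + ΔT = -29.1 + 45.37 = 16.3 °C

T_out = 16.3 °C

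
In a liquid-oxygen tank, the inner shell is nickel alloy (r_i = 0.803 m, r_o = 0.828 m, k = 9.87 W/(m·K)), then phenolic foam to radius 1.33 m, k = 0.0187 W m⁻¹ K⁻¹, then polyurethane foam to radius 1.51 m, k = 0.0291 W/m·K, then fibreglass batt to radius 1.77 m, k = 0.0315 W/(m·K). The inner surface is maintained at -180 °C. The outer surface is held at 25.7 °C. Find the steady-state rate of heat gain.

Q = 84.6 W

Treat each layer as a resistance in series:
  R_nickel alloy = (1/0.803 − 1/0.828)/(4πk) = 0.03760/(4π·9.87) = 3.032×10^-4 K/W
  R_phenolic foam = (1/0.828 − 1/1.33)/(4πk) = 0.4558/(4π·0.0187) = 1.940 K/W
  R_polyurethane foam = (1/1.33 − 1/1.51)/(4πk) = 0.08963/(4π·0.0291) = 0.2451 K/W
  R_fibreglass batt = (1/1.51 − 1/1.77)/(4πk) = 0.09728/(4π·0.0315) = 0.2458 K/W
ΣR = 3.032×10^-4 + 1.940 + 0.2451 + 0.2458 = 2.431 K/W
Q = ΔT/ΣR = (-180 °C − 25.7 °C)/2.431 = -84.6 W
(Negative Q ⇒ heat flows inward; heat gain = 84.6 W.)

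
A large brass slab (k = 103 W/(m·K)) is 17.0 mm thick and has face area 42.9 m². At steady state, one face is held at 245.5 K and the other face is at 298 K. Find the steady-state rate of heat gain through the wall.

Q = 13600 kW

Q = kA·ΔT/L = 103 × 42.9 × |245.5 K − 298 K| / 0.0170 = 1.36×10^7 W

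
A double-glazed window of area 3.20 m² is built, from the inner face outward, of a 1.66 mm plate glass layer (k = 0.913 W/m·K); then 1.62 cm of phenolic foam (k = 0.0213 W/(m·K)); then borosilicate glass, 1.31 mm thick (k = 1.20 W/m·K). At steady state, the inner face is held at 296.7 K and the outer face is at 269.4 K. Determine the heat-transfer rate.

Q = 114 W

Treat each layer as a resistance in series:
  R_plate glass = L/(kA) = 0.00166/(0.913·3.20) = 5.682×10^-4 K/W
  R_phenolic foam = L/(kA) = 0.0162/(0.0213·3.20) = 0.2377 K/W
  R_borosilicate glass = L/(kA) = 0.00131/(1.20·3.20) = 3.411×10^-4 K/W
ΣR = 5.682×10^-4 + 0.2377 + 3.411×10^-4 = 0.2386 K/W
Q = ΔT/ΣR = (296.7 K − 269.4 K)/0.2386 = 114 W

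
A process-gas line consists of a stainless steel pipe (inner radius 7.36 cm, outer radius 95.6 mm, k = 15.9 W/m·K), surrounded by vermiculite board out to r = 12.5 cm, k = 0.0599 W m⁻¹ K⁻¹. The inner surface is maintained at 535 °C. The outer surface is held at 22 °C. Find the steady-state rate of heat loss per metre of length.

Treat each layer as a resistance in series:
  R'_stainless steel = ln(0.0956/0.0736)/(2πk) = 0.2615/(2π·15.9) = 0.002618 m·K/W
  R'_vermiculite board = ln(0.125/0.0956)/(2πk) = 0.2681/(2π·0.0599) = 0.7125 m·K/W
ΣR = 0.002618 + 0.7125 = 0.7151 m·K/W
Q' = ΔT/ΣR = (535 °C − 22 °C)/0.7151 = 717 W/m

Q' = 717 W/m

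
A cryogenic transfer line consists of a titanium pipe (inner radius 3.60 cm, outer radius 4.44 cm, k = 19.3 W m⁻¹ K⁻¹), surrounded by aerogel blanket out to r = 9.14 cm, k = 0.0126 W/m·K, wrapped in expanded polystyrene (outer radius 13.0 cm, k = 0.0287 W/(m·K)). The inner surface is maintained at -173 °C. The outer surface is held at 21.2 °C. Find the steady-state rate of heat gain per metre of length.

Q' = 17.5 W/m

Resistance network (inner→outer):
  R'_titanium = ln(0.0444/0.0360)/(2πk) = 0.2097/(2π·19.3) = 0.001729 m·K/W
  R'_aerogel blanket = ln(0.0914/0.0444)/(2πk) = 0.7220/(2π·0.0126) = 9.120 m·K/W
  R'_expanded polystyrene = ln(0.130/0.0914)/(2πk) = 0.3523/(2π·0.0287) = 1.954 m·K/W
ΣR = 0.001729 + 9.120 + 1.954 = 11.08 m·K/W
Q' = ΔT/ΣR = (-173 °C − 21.2 °C)/11.08 = -17.5 W/m
(Negative Q' ⇒ heat flows inward; heat gain = 17.5 W/m.)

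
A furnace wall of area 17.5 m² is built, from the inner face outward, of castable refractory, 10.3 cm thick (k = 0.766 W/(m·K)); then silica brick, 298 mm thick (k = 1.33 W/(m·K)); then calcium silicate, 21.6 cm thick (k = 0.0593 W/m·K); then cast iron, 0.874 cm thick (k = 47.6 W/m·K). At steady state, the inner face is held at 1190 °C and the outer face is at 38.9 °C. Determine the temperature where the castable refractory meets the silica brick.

Treat each layer as a resistance in series:
  R_castable refractory = L/(kA) = 0.103/(0.766·17.5) = 0.007684 K/W
  R_silica brick = L/(kA) = 0.298/(1.33·17.5) = 0.01280 K/W
  R_calcium silicate = L/(kA) = 0.216/(0.0593·17.5) = 0.2081 K/W
  R_cast iron = L/(kA) = 0.00874/(47.6·17.5) = 1.049×10^-5 K/W
ΣR = 0.007684 + 0.01280 + 0.2081 + 1.049×10^-5 = 0.2286 K/W
Q = ΔT/ΣR = (1190 °C − 38.9 °C)/0.2286 = 5035 W
From the inner boundary to the castable refractory/silica brick interface, ΣR_partial = 0.007684 K/W.
T_interface = T_in − Q·ΣR_partial = 1190 °C − (5035)(0.007684) = 1151 °C

T = 1151 °C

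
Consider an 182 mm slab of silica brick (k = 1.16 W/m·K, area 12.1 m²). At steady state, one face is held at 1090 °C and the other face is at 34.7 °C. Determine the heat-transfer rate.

Q = 81.4 kW

Q = kA·ΔT/L = 1.16 × 12.1 × |1090 °C − 34.7 °C| / 0.182 = 81400 W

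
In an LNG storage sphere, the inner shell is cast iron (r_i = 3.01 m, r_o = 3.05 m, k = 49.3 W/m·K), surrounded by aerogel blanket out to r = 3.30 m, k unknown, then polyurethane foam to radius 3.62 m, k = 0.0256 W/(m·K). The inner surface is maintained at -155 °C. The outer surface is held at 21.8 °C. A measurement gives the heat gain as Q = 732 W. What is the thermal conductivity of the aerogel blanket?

ΣR = ΔT/Q = |-155 − 21.8|/732 = 0.2415 K/W
Known resistances:
  R_cast iron = (1/3.01 − 1/3.05)/(4πk) = 0.004357/(4π·49.3) = 7.033×10^-6 K/W
  R_polyurethane foam = (1/3.30 − 1/3.62)/(4πk) = 0.02679/(4π·0.0256) = 0.08327 K/W
R_aerogel blanket = ΣR − ΣR_known = 0.2415 − 0.08328 = 0.1582 K/W
(1/r₁−1/r₂)/(4πk) = 0.1582 ⇒ k = 0.02484/(4π·0.1582) = 0.0125 W/m·K

k = 0.0125 W/m·K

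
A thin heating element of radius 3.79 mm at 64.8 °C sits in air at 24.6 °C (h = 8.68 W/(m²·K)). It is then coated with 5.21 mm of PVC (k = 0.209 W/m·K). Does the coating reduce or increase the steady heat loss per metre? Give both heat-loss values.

Critical radius for a cylinder: r_cr = k/h = 0.0241 m = 2.41 cm.
Outer radius after coating: r₂ = 0.00379 + 0.00521 = 0.00900 m.
Since r₁ < r_cr and r₂ ≤ r_cr, the coating moves toward the maximum at r_cr — heat loss rises.
Bare: R = 1/(2πr₁h) = 4.838 m·K/W; Q = 40.2/4.838 = 8.31 W/m.
Coated: R = R_cond + R_conv = 2.696 m·K/W; Q = 40.2/2.696 = 14.9 W/m.

increases: 8.31 → 14.9 W/m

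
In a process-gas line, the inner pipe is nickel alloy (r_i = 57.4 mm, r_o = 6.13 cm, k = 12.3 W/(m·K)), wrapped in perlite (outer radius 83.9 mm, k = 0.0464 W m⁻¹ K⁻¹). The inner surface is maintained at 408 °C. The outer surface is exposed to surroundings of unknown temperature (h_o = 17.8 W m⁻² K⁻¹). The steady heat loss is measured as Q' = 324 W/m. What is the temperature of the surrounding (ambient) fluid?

T_out = 24.4 °C

Sum the resistances:
  R'_nickel alloy = ln(0.0613/0.0574)/(2πk) = 0.06574/(2π·12.3) = 8.506×10^-4 m·K/W
  R'_perlite = ln(0.0839/0.0613)/(2πk) = 0.3138/(2π·0.0464) = 1.077 m·K/W
  R'_conv,out = 1/(2πr h) = 1/(2π·0.0839·17.8) = 0.1066 m·K/W
ΣR = 1.184 m·K/W
ΔT = Q'·ΣR = 324 × 1.184 = 383.6 K
Heat flows outward, so T_out = T_in − ΔT = 408 − 383.6 = 24.4 °C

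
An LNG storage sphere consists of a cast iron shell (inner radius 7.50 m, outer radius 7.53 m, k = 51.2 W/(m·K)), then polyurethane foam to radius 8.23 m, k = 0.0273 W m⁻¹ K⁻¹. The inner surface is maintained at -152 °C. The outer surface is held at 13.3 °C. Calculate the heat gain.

Resistance network (inner→outer):
  R_cast iron = (1/7.50 − 1/7.53)/(4πk) = 5.312×10^-4/(4π·51.2) = 8.256×10^-7 K/W
  R_polyurethane foam = (1/7.53 − 1/8.23)/(4πk) = 0.01130/(4π·0.0273) = 0.03293 K/W
ΣR = 8.256×10^-7 + 0.03293 = 0.03293 K/W
Q = ΔT/ΣR = (-152 °C − 13.3 °C)/0.03293 = -5020 W
(Negative Q ⇒ heat flows inward; heat gain = 5020 W.)

Q = 5.02 kW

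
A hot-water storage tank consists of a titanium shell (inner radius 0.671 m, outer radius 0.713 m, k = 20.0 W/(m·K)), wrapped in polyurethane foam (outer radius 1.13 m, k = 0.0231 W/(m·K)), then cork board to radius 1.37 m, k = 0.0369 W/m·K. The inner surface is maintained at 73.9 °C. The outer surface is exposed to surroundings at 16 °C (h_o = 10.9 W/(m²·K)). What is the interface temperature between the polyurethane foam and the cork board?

T = 25.2 °C

Treat each layer as a resistance in series:
  R_titanium = (1/0.671 − 1/0.713)/(4πk) = 0.08779/(4π·20.0) = 3.493×10^-4 K/W
  R_polyurethane foam = (1/0.713 − 1/1.13)/(4πk) = 0.5176/(4π·0.0231) = 1.783 K/W
  R_cork board = (1/1.13 − 1/1.37)/(4πk) = 0.1550/(4π·0.0369) = 0.3343 K/W
  R_conv,out = 1/(4πr²h) = 1/(4π·1.37²·10.9) = 0.003890 K/W
ΣR = 3.493×10^-4 + 1.783 + 0.3343 + 0.003890 = 2.122 K/W
Q = ΔT/ΣR = (73.9 °C − 16 °C)/2.122 = 27.29 W
From the inner boundary to the polyurethane foam/cork board interface, ΣR_partial = 1.783 K/W.
T_interface = T_in − Q·ΣR_partial = 73.9 °C − (27.29)(1.783) = 25.2 °C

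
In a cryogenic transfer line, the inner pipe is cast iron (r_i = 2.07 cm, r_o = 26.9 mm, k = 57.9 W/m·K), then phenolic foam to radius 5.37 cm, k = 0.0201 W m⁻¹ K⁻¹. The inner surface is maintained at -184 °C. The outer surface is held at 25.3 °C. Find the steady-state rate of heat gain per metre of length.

Treat each layer as a resistance in series:
  R'_cast iron = ln(0.0269/0.0207)/(2πk) = 0.2620/(2π·57.9) = 7.202×10^-4 m·K/W
  R'_phenolic foam = ln(0.0537/0.0269)/(2πk) = 0.6913/(2π·0.0201) = 5.474 m·K/W
ΣR = 7.202×10^-4 + 5.474 = 5.475 m·K/W
Q' = ΔT/ΣR = (-184 °C − 25.3 °C)/5.475 = -38.2 W/m
(Negative Q' ⇒ heat flows inward; heat gain = 38.2 W/m.)

Q' = 38.2 W/m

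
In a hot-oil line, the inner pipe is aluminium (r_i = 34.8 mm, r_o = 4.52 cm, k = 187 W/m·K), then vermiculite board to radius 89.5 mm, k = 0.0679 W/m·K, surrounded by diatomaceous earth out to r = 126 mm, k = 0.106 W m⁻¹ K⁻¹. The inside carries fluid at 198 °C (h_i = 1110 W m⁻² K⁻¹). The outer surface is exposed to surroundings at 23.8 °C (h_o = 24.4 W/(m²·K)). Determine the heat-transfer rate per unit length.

Q' = 80.2 W/m

Resistance network (inner→outer):
  R'_conv,in = 1/(2πr h) = 1/(2π·0.0348·1110) = 0.004120 m·K/W
  R'_aluminium = ln(0.0452/0.0348)/(2πk) = 0.2615/(2π·187) = 2.225×10^-4 m·K/W
  R'_vermiculite board = ln(0.0895/0.0452)/(2πk) = 0.6831/(2π·0.0679) = 1.601 m·K/W
  R'_diatomaceous earth = ln(0.126/0.0895)/(2πk) = 0.3420/(2π·0.106) = 0.5136 m·K/W
  R'_conv,out = 1/(2πr h) = 1/(2π·0.126·24.4) = 0.05177 m·K/W
ΣR = 0.004120 + 2.225×10^-4 + 1.601 + 0.5136 + 0.05177 = 2.171 m·K/W
Q' = ΔT/ΣR = (198 °C − 23.8 °C)/2.171 = 80.2 W/m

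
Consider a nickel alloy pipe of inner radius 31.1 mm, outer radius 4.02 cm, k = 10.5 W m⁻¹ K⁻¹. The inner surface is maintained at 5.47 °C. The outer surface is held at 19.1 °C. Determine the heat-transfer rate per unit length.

Q' = 2πk·ΔT/ln(r₂/r₁) = 2π × 10.5 × 13.63 / ln(0.0402/0.0311) = 3500 W/m

Q' = 3500 W/m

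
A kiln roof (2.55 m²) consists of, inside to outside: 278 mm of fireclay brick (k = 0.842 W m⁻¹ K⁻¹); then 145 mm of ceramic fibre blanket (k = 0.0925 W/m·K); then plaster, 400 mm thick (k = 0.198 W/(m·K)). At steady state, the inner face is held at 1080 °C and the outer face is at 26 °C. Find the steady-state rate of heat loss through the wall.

Q = 686 W

Series thermal resistances, inner to outer:
  R_fireclay brick = L/(kA) = 0.278/(0.842·2.55) = 0.1295 K/W
  R_ceramic fibre blanket = L/(kA) = 0.145/(0.0925·2.55) = 0.6147 K/W
  R_plaster = L/(kA) = 0.400/(0.198·2.55) = 0.7922 K/W
ΣR = 0.1295 + 0.6147 + 0.7922 = 1.536 K/W
Q = ΔT/ΣR = (1080 °C − 26 °C)/1.536 = 686 W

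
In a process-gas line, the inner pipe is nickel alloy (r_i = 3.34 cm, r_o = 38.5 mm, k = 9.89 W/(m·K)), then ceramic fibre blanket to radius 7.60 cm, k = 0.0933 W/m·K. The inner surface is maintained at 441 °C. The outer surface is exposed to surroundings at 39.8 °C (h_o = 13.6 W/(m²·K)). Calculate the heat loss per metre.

Treat each layer as a resistance in series:
  R'_nickel alloy = ln(0.0385/0.0334)/(2πk) = 0.1421/(2π·9.89) = 0.002287 m·K/W
  R'_ceramic fibre blanket = ln(0.0760/0.0385)/(2πk) = 0.6801/(2π·0.0933) = 1.160 m·K/W
  R'_conv,out = 1/(2πr h) = 1/(2π·0.0760·13.6) = 0.1540 m·K/W
ΣR = 0.002287 + 1.160 + 0.1540 = 1.316 m·K/W
Q' = ΔT/ΣR = (441 °C − 39.8 °C)/1.316 = 305 W/m

Q' = 305 W/m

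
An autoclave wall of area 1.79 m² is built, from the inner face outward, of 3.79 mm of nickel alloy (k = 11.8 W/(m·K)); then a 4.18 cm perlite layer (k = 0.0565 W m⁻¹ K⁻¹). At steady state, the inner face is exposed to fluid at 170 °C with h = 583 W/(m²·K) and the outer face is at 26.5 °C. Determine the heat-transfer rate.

Resistance network (inner→outer):
  R_conv,in = 1/(hA) = 1/(583·1.79) = 9.582×10^-4 K/W
  R_nickel alloy = L/(kA) = 0.00379/(11.8·1.79) = 1.794×10^-4 K/W
  R_perlite = L/(kA) = 0.0418/(0.0565·1.79) = 0.4133 K/W
ΣR = 9.582×10^-4 + 1.794×10^-4 + 0.4133 = 0.4144 K/W
Q = ΔT/ΣR = (170 °C − 26.5 °C)/0.4144 = 346 W

Q = 346 W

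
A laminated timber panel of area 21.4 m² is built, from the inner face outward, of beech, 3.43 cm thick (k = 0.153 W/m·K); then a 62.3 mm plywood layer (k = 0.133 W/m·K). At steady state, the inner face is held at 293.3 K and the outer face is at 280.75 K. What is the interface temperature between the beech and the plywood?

T = 289.2 K

Series thermal resistances, inner to outer:
  R_beech = L/(kA) = 0.0343/(0.153·21.4) = 0.01048 K/W
  R_plywood = L/(kA) = 0.0623/(0.133·21.4) = 0.02189 K/W
ΣR = 0.01048 + 0.02189 = 0.03237 K/W
Q = ΔT/ΣR = (293.3 K − 280.75 K)/0.03237 = 387.7 W
From the inner boundary to the beech/plywood interface, ΣR_partial = 0.01048 K/W.
T_interface = T_in − Q·ΣR_partial = 293.3 K − (387.7)(0.01048) = 289.2 K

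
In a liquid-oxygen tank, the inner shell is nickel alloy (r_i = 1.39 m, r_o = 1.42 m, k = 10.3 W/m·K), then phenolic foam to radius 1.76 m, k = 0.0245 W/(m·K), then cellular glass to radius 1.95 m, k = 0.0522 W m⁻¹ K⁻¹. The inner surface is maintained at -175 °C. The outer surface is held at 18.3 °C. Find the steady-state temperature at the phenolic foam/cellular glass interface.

T = -12.7 °C

Series thermal resistances, inner to outer:
  R_nickel alloy = (1/1.39 − 1/1.42)/(4πk) = 0.01520/(4π·10.3) = 1.174×10^-4 K/W
  R_phenolic foam = (1/1.42 − 1/1.76)/(4πk) = 0.1360/(4π·0.0245) = 0.4419 K/W
  R_cellular glass = (1/1.76 − 1/1.95)/(4πk) = 0.05536/(4π·0.0522) = 0.08440 K/W
ΣR = 1.174×10^-4 + 0.4419 + 0.08440 = 0.5264 K/W
Q = ΔT/ΣR = (-175 °C − 18.3 °C)/0.5264 = -367.2 W
From the inner boundary to the phenolic foam/cellular glass interface, ΣR_partial = 0.4420 K/W.
T_interface = T_in − Q·ΣR_partial = -175 °C − (-367.2)(0.4420) = -12.7 °C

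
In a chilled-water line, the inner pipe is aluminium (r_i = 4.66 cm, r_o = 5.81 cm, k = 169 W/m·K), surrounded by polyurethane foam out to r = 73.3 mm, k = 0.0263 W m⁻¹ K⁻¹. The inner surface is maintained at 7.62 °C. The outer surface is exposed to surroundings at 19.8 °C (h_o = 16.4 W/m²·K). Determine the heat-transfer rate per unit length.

Series thermal resistances, inner to outer:
  R'_aluminium = ln(0.0581/0.0466)/(2πk) = 0.2206/(2π·169) = 2.077×10^-4 m·K/W
  R'_polyurethane foam = ln(0.0733/0.0581)/(2πk) = 0.2324/(2π·0.0263) = 1.406 m·K/W
  R'_conv,out = 1/(2πr h) = 1/(2π·0.0733·16.4) = 0.1324 m·K/W
ΣR = 2.077×10^-4 + 1.406 + 0.1324 = 1.539 m·K/W
Q' = ΔT/ΣR = (7.62 °C − 19.8 °C)/1.539 = -7.91 W/m
(Negative Q' ⇒ heat flows inward; heat gain = 7.91 W/m.)

Q' = 7.91 W/m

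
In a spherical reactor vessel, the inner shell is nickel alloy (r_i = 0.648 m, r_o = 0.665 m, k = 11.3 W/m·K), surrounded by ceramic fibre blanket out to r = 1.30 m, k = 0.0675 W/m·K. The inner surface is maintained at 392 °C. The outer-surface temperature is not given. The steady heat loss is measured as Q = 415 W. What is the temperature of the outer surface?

T_out = 32.5 °C

Series resistances:
  R_nickel alloy = (1/0.648 − 1/0.665)/(4πk) = 0.03945/(4π·11.3) = 2.778×10^-4 K/W
  R_ceramic fibre blanket = (1/0.665 − 1/1.30)/(4πk) = 0.7345/(4π·0.0675) = 0.8660 K/W
ΣR = 0.8662 K/W
ΔT = Q·ΣR = 415 × 0.8662 = 359.5 K
Heat flows outward, so T_out = T_in − ΔT = 392 − 359.5 = 32.5 °C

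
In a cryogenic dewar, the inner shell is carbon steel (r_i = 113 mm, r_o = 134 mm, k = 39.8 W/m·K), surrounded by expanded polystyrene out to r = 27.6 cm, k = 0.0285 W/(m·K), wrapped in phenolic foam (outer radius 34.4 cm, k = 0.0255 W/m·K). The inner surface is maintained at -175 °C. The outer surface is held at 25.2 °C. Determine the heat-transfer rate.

Q = 15.4 W

Treat each layer as a resistance in series:
  R_carbon steel = (1/0.113 − 1/0.134)/(4πk) = 1.387/(4π·39.8) = 0.002773 K/W
  R_expanded polystyrene = (1/0.134 − 1/0.276)/(4πk) = 3.839/(4π·0.0285) = 10.72 K/W
  R_phenolic foam = (1/0.276 − 1/0.344)/(4πk) = 0.7162/(4π·0.0255) = 2.235 K/W
ΣR = 0.002773 + 10.72 + 2.235 = 12.96 K/W
Q = ΔT/ΣR = (-175 °C − 25.2 °C)/12.96 = -15.4 W
(Negative Q ⇒ heat flows inward; heat gain = 15.4 W.)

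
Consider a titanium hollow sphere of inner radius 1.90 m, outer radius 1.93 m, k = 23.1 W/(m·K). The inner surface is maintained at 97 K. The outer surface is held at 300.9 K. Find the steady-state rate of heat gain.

Q = 4πk·ΔT/(1/r₁ − 1/r₂) = 4π × 23.1 × 203.9 / (1/1.90 − 1/1.93) = 7.23×10^6 W

Q = 7230 kW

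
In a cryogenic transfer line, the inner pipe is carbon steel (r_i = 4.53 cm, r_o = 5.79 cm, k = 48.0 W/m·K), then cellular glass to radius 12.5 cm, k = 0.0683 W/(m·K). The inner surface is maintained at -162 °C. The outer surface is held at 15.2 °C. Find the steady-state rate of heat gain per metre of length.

Q' = 98.8 W/m

Series thermal resistances, inner to outer:
  R'_carbon steel = ln(0.0579/0.0453)/(2πk) = 0.2454/(2π·48.0) = 8.137×10^-4 m·K/W
  R'_cellular glass = ln(0.125/0.0579)/(2πk) = 0.7696/(2π·0.0683) = 1.793 m·K/W
ΣR = 8.137×10^-4 + 1.793 = 1.794 m·K/W
Q' = ΔT/ΣR = (-162 °C − 15.2 °C)/1.794 = -98.8 W/m
(Negative Q' ⇒ heat flows inward; heat gain = 98.8 W/m.)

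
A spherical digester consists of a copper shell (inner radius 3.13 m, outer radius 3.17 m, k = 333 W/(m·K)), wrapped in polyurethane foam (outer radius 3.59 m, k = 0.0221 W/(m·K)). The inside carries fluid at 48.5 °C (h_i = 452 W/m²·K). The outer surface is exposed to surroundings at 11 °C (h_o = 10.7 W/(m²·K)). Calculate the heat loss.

Series thermal resistances, inner to outer:
  R_conv,in = 1/(4πr²h) = 1/(4π·3.13²·452) = 1.797×10^-5 K/W
  R_copper = (1/3.13 − 1/3.17)/(4πk) = 0.004031/(4π·333) = 9.634×10^-7 K/W
  R_polyurethane foam = (1/3.17 − 1/3.59)/(4πk) = 0.03691/(4π·0.0221) = 0.1329 K/W
  R_conv,out = 1/(4πr²h) = 1/(4π·3.59²·10.7) = 5.771×10^-4 K/W
ΣR = 1.797×10^-5 + 9.634×10^-7 + 0.1329 + 5.771×10^-4 = 0.1335 K/W
Q = ΔT/ΣR = (48.5 °C − 11 °C)/0.1335 = 281 W

Q = 281 W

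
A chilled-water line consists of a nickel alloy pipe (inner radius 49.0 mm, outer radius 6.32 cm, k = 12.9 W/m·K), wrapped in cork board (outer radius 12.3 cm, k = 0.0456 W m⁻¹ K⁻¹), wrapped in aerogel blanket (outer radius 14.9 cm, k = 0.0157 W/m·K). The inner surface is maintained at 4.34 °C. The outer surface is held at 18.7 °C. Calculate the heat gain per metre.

Q' = 3.36 W/m

Treat each layer as a resistance in series:
  R'_nickel alloy = ln(0.0632/0.0490)/(2πk) = 0.2545/(2π·12.9) = 0.003140 m·K/W
  R'_cork board = ln(0.123/0.0632)/(2πk) = 0.6659/(2π·0.0456) = 2.324 m·K/W
  R'_aerogel blanket = ln(0.149/0.123)/(2πk) = 0.1918/(2π·0.0157) = 1.944 m·K/W
ΣR = 0.003140 + 2.324 + 1.944 = 4.271 m·K/W
Q' = ΔT/ΣR = (4.34 °C − 18.7 °C)/4.271 = -3.36 W/m
(Negative Q' ⇒ heat flows inward; heat gain = 3.36 W/m.)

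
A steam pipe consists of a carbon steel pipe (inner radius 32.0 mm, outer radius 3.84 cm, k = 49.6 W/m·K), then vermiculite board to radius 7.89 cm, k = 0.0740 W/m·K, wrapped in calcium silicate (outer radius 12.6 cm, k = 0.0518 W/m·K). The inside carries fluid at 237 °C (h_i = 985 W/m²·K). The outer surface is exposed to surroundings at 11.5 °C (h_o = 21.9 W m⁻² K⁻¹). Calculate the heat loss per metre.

Treat each layer as a resistance in series:
  R'_conv,in = 1/(2πr h) = 1/(2π·0.0320·985) = 0.005049 m·K/W
  R'_carbon steel = ln(0.0384/0.0320)/(2πk) = 0.1823/(2π·49.6) = 5.850×10^-4 m·K/W
  R'_vermiculite board = ln(0.0789/0.0384)/(2πk) = 0.7201/(2π·0.0740) = 1.549 m·K/W
  R'_calcium silicate = ln(0.126/0.0789)/(2πk) = 0.4681/(2π·0.0518) = 1.438 m·K/W
  R'_conv,out = 1/(2πr h) = 1/(2π·0.126·21.9) = 0.05768 m·K/W
ΣR = 0.005049 + 5.850×10^-4 + 1.549 + 1.438 + 0.05768 = 3.050 m·K/W
Q' = ΔT/ΣR = (237 °C − 11.5 °C)/3.050 = 73.9 W/m

Q' = 73.9 W/m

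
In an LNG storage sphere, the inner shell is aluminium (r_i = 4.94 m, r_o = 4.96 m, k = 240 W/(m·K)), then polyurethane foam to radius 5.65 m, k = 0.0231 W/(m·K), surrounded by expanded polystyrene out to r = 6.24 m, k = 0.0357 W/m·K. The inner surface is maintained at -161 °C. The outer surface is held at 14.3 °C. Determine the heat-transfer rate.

Resistance network (inner→outer):
  R_aluminium = (1/4.94 − 1/4.96)/(4πk) = 8.162×10^-4/(4π·240) = 2.706×10^-7 K/W
  R_polyurethane foam = (1/4.96 − 1/5.65)/(4πk) = 0.02462/(4π·0.0231) = 0.08482 K/W
  R_expanded polystyrene = (1/5.65 − 1/6.24)/(4πk) = 0.01673/(4π·0.0357) = 0.03730 K/W
ΣR = 2.706×10^-7 + 0.08482 + 0.03730 = 0.1221 K/W
Q = ΔT/ΣR = (-161 °C − 14.3 °C)/0.1221 = -1440 W
(Negative Q ⇒ heat flows inward; heat gain = 1440 W.)

Q = 1440 W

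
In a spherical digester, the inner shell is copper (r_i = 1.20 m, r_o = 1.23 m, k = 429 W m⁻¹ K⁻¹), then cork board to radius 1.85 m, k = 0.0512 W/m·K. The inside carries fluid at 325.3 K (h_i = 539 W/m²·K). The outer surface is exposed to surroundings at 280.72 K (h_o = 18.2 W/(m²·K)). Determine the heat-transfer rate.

Q = 105 W

Treat each layer as a resistance in series:
  R_conv,in = 1/(4πr²h) = 1/(4π·1.20²·539) = 1.025×10^-4 K/W
  R_copper = (1/1.20 − 1/1.23)/(4πk) = 0.02033/(4π·429) = 3.770×10^-6 K/W
  R_cork board = (1/1.23 − 1/1.85)/(4πk) = 0.2725/(4π·0.0512) = 0.4235 K/W
  R_conv,out = 1/(4πr²h) = 1/(4π·1.85²·18.2) = 0.001278 K/W
ΣR = 1.025×10^-4 + 3.770×10^-6 + 0.4235 + 0.001278 = 0.4249 K/W
Q = ΔT/ΣR = (325.3 K − 280.72 K)/0.4249 = 105 W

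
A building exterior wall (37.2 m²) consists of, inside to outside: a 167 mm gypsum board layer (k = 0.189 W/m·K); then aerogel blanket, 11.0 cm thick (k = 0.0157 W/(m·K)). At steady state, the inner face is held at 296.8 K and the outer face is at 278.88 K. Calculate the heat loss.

Q = 84.5 W

Resistance network (inner→outer):
  R_gypsum board = L/(kA) = 0.167/(0.189·37.2) = 0.02375 K/W
  R_aerogel blanket = L/(kA) = 0.110/(0.0157·37.2) = 0.1883 K/W
ΣR = 0.02375 + 0.1883 = 0.2120 K/W
Q = ΔT/ΣR = (296.8 K − 278.88 K)/0.2120 = 84.5 W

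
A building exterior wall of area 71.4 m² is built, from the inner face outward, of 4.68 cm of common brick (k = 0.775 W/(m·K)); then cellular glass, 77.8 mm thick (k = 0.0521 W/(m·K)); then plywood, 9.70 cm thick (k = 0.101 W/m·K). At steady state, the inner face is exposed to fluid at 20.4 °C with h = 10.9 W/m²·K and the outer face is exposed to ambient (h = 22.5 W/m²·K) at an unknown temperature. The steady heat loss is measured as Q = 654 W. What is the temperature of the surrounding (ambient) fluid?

Sum the resistances:
  R_conv,in = 1/(hA) = 1/(10.9·71.4) = 0.001285 K/W
  R_common brick = L/(kA) = 0.0468/(0.775·71.4) = 8.458×10^-4 K/W
  R_cellular glass = L/(kA) = 0.0778/(0.0521·71.4) = 0.02091 K/W
  R_plywood = L/(kA) = 0.0970/(0.101·71.4) = 0.01345 K/W
  R_conv,out = 1/(hA) = 1/(22.5·71.4) = 6.225×10^-4 K/W
ΣR = 0.03712 K/W
ΔT = Q·ΣR = 654 × 0.03712 = 24.28 K
Heat flows outward, so T_out = T_in − ΔT = 20.4 − 24.28 = -3.88 °C

T_out = -3.88 °C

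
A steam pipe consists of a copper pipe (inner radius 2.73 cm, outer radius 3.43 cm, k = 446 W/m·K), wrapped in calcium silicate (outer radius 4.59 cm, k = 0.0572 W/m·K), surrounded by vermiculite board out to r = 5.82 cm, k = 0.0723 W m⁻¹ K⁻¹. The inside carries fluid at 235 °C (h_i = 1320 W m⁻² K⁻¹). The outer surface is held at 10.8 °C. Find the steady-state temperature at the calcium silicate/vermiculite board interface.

T = 98.4 °C

Resistance network (inner→outer):
  R'_conv,in = 1/(2πr h) = 1/(2π·0.0273·1320) = 0.004417 m·K/W
  R'_copper = ln(0.0343/0.0273)/(2πk) = 0.2283/(2π·446) = 8.145×10^-5 m·K/W
  R'_calcium silicate = ln(0.0459/0.0343)/(2πk) = 0.2913/(2π·0.0572) = 0.8106 m·K/W
  R'_vermiculite board = ln(0.0582/0.0459)/(2πk) = 0.2374/(2π·0.0723) = 0.5226 m·K/W
ΣR = 0.004417 + 8.145×10^-5 + 0.8106 + 0.5226 = 1.338 m·K/W
Q' = ΔT/ΣR = (235 °C − 10.8 °C)/1.338 = 167.6 W/m
From the inner boundary to the calcium silicate/vermiculite board interface, ΣR_partial = 0.8151 m·K/W.
T_interface = T_in − Q'·ΣR_partial = 235 °C − (167.6)(0.8151) = 98.4 °C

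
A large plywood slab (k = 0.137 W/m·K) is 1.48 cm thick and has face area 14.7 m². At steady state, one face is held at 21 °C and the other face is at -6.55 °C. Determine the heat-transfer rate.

Q = 3.75 kW

Q = kA·ΔT/L = 0.137 × 14.7 × |21 °C − -6.55 °C| / 0.0148 = 3750 W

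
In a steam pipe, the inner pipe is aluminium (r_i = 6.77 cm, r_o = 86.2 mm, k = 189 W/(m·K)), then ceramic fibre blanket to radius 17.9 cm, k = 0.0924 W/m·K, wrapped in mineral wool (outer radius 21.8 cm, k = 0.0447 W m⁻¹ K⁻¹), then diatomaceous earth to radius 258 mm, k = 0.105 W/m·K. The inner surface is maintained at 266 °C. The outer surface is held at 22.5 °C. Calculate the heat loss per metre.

Q' = 110 W/m

Treat each layer as a resistance in series:
  R'_aluminium = ln(0.0862/0.0677)/(2πk) = 0.2416/(2π·189) = 2.034×10^-4 m·K/W
  R'_ceramic fibre blanket = ln(0.179/0.0862)/(2πk) = 0.7307/(2π·0.0924) = 1.259 m·K/W
  R'_mineral wool = ln(0.218/0.179)/(2πk) = 0.1971/(2π·0.0447) = 0.7018 m·K/W
  R'_diatomaceous earth = ln(0.258/0.218)/(2πk) = 0.1685/(2π·0.105) = 0.2554 m·K/W
ΣR = 2.034×10^-4 + 1.259 + 0.7018 + 0.2554 = 2.216 m·K/W
Q' = ΔT/ΣR = (266 °C − 22.5 °C)/2.216 = 110 W/m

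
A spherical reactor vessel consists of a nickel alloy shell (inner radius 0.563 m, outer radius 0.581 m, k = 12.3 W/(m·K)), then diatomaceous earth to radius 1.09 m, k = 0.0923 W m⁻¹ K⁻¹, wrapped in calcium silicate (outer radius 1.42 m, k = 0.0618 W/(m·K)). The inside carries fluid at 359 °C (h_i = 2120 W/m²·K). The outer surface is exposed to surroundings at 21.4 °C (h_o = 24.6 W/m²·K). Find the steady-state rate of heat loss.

Resistance network (inner→outer):
  R_conv,in = 1/(4πr²h) = 1/(4π·0.563²·2120) = 1.184×10^-4 K/W
  R_nickel alloy = (1/0.563 − 1/0.581)/(4πk) = 0.05503/(4π·12.3) = 3.560×10^-4 K/W
  R_diatomaceous earth = (1/0.581 − 1/1.09)/(4πk) = 0.8037/(4π·0.0923) = 0.6930 K/W
  R_calcium silicate = (1/1.09 − 1/1.42)/(4πk) = 0.2132/(4π·0.0618) = 0.2745 K/W
  R_conv,out = 1/(4πr²h) = 1/(4π·1.42²·24.6) = 0.001604 K/W
ΣR = 1.184×10^-4 + 3.560×10^-4 + 0.6930 + 0.2745 + 0.001604 = 0.9696 K/W
Q = ΔT/ΣR = (359 °C − 21.4 °C)/0.9696 = 348 W

Q = 348 W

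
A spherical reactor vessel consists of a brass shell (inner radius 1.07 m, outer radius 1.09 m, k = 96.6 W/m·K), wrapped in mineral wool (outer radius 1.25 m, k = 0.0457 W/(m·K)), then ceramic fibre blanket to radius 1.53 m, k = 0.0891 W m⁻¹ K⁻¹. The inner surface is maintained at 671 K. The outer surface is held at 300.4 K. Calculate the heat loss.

Series thermal resistances, inner to outer:
  R_brass = (1/1.07 − 1/1.09)/(4πk) = 0.01715/(4π·96.6) = 1.413×10^-5 K/W
  R_mineral wool = (1/1.09 − 1/1.25)/(4πk) = 0.1174/(4π·0.0457) = 0.2045 K/W
  R_ceramic fibre blanket = (1/1.25 − 1/1.53)/(4πk) = 0.1464/(4π·0.0891) = 0.1308 K/W
ΣR = 1.413×10^-5 + 0.2045 + 0.1308 = 0.3353 K/W
Q = ΔT/ΣR = (671 K − 300.4 K)/0.3353 = 1110 W

Q = 1110 W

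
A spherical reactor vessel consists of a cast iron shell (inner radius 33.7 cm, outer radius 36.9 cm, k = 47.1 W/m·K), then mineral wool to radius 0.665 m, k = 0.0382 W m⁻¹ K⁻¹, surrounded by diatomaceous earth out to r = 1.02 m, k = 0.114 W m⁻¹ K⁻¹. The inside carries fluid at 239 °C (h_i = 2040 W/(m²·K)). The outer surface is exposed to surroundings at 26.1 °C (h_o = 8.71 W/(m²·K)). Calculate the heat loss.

Q = 73.7 W

Resistance network (inner→outer):
  R_conv,in = 1/(4πr²h) = 1/(4π·0.337²·2040) = 3.435×10^-4 K/W
  R_cast iron = (1/0.337 − 1/0.369)/(4πk) = 0.2573/(4π·47.1) = 4.348×10^-4 K/W
  R_mineral wool = (1/0.369 − 1/0.665)/(4πk) = 1.206/(4π·0.0382) = 2.513 K/W
  R_diatomaceous earth = (1/0.665 − 1/1.02)/(4πk) = 0.5234/(4π·0.114) = 0.3653 K/W
  R_conv,out = 1/(4πr²h) = 1/(4π·1.02²·8.71) = 0.008782 K/W
ΣR = 3.435×10^-4 + 4.348×10^-4 + 2.513 + 0.3653 + 0.008782 = 2.888 K/W
Q = ΔT/ΣR = (239 °C − 26.1 °C)/2.888 = 73.7 W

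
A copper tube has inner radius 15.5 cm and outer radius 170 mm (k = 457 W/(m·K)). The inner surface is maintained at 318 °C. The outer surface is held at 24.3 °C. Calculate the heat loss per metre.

Q' = 2πk·ΔT/ln(r₂/r₁) = 2π × 457 × 293.7 / ln(0.170/0.155) = 9.13×10^6 W/m

Q' = 9.13×10^6 W/m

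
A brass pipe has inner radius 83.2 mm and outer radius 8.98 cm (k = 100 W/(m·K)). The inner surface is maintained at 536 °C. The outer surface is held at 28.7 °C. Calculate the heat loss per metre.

Q' = 4180 kW/m

Q' = 2πk·ΔT/ln(r₂/r₁) = 2π × 100 × 507.3 / ln(0.0898/0.0832) = 4.18×10^6 W/m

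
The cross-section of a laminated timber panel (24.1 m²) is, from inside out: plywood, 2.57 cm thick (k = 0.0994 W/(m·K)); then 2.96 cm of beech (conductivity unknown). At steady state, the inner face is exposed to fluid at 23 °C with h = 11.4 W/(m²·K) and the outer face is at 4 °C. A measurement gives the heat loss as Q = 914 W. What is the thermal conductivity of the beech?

k = 0.191 W/m·K

ΣR = ΔT/Q = |23 − 4|/914 = 0.02079 K/W
Known resistances:
  R_conv,in = 1/(hA) = 1/(11.4·24.1) = 0.003640 K/W
  R_plywood = L/(kA) = 0.0257/(0.0994·24.1) = 0.01073 K/W
R_beech = ΣR − ΣR_known = 0.02079 − 0.01437 = 0.006420 K/W
L/(kA) = 0.006420 ⇒ k = 0.0296/(0.006420·24.1) = 0.191 W/m·K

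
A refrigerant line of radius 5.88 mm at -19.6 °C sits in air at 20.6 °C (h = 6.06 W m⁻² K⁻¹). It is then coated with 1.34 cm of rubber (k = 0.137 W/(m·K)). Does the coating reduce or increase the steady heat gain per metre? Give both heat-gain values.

Critical radius for a cylinder: r_cr = k/h = 0.0226 m = 2.26 cm.
Outer radius after coating: r₂ = 0.00588 + 0.0134 = 0.01928 m.
Since r₁ < r_cr and r₂ ≤ r_cr, the coating moves toward the maximum at r_cr — heat gain rises.
Bare: R = 1/(2πr₁h) = 4.467 m·K/W; Q = 40.2/4.467 = 9.00 W/m.
Coated: R = R_cond + R_conv = 2.742 m·K/W; Q = 40.2/2.742 = 14.7 W/m.

increases: 9.00 → 14.7 W/m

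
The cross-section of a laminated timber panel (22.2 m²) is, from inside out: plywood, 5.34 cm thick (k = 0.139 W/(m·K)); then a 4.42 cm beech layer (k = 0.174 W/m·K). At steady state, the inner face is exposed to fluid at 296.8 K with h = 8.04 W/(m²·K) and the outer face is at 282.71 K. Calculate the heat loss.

Q = 410 W

Series thermal resistances, inner to outer:
  R_conv,in = 1/(hA) = 1/(8.04·22.2) = 0.005603 K/W
  R_plywood = L/(kA) = 0.0534/(0.139·22.2) = 0.01731 K/W
  R_beech = L/(kA) = 0.0442/(0.174·22.2) = 0.01144 K/W
ΣR = 0.005603 + 0.01731 + 0.01144 = 0.03435 K/W
Q = ΔT/ΣR = (296.8 K − 282.71 K)/0.03435 = 410 W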